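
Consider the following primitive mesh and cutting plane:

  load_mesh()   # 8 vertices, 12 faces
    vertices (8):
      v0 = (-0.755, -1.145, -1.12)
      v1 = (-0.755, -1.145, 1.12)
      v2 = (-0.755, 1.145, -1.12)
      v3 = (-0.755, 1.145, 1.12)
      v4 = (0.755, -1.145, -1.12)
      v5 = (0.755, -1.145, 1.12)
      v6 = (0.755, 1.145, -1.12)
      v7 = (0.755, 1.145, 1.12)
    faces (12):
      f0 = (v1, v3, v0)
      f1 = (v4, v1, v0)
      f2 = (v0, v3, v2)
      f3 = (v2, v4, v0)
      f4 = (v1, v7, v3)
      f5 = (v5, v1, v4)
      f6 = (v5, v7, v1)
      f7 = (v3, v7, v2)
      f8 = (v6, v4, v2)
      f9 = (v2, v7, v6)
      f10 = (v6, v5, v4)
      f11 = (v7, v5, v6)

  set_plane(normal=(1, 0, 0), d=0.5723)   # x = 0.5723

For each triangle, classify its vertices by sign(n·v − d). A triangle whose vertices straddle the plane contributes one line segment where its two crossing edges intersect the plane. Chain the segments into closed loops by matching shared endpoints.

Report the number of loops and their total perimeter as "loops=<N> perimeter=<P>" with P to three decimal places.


loops=1 perimeter=9.060

Straddling triangles (8 of 12):
  (v4,v1,v0) [+--] → (0.5723, -1.145, -0.848975)–(0.5723, -1.145, -1.12)  len=0.2710
  (v2,v4,v0) [-+-] → (0.5723, -0.867925, -1.12)–(0.5723, -1.145, -1.12)  len=0.2771
  (v1,v7,v3) [-+-] → (0.5723, 0.867925, 1.12)–(0.5723, 1.145, 1.12)  len=0.2771
  (v5,v1,v4) [+-+] → (0.5723, -1.145, 1.12)–(0.5723, -1.145, -0.848975)  len=1.9690
  (v5,v7,v1) [++-] → (0.5723, 0.867925, 1.12)–(0.5723, -1.145, 1.12)  len=2.0129
  (v3,v7,v2) [-+-] → (0.5723, 1.145, 1.12)–(0.5723, 1.145, 0.848975)  len=0.2710
  (v6,v4,v2) [++-] → (0.5723, -0.867925, -1.12)–(0.5723, 1.145, -1.12)  len=2.0129
  (v2,v7,v6) [-++] → (0.5723, 1.145, 0.848975)–(0.5723, 1.145, -1.12)  len=1.9690

Chained into 1 loop(s):
  loop 1: 8 segments, perimeter = 9.0600
Total perimeter = 9.060


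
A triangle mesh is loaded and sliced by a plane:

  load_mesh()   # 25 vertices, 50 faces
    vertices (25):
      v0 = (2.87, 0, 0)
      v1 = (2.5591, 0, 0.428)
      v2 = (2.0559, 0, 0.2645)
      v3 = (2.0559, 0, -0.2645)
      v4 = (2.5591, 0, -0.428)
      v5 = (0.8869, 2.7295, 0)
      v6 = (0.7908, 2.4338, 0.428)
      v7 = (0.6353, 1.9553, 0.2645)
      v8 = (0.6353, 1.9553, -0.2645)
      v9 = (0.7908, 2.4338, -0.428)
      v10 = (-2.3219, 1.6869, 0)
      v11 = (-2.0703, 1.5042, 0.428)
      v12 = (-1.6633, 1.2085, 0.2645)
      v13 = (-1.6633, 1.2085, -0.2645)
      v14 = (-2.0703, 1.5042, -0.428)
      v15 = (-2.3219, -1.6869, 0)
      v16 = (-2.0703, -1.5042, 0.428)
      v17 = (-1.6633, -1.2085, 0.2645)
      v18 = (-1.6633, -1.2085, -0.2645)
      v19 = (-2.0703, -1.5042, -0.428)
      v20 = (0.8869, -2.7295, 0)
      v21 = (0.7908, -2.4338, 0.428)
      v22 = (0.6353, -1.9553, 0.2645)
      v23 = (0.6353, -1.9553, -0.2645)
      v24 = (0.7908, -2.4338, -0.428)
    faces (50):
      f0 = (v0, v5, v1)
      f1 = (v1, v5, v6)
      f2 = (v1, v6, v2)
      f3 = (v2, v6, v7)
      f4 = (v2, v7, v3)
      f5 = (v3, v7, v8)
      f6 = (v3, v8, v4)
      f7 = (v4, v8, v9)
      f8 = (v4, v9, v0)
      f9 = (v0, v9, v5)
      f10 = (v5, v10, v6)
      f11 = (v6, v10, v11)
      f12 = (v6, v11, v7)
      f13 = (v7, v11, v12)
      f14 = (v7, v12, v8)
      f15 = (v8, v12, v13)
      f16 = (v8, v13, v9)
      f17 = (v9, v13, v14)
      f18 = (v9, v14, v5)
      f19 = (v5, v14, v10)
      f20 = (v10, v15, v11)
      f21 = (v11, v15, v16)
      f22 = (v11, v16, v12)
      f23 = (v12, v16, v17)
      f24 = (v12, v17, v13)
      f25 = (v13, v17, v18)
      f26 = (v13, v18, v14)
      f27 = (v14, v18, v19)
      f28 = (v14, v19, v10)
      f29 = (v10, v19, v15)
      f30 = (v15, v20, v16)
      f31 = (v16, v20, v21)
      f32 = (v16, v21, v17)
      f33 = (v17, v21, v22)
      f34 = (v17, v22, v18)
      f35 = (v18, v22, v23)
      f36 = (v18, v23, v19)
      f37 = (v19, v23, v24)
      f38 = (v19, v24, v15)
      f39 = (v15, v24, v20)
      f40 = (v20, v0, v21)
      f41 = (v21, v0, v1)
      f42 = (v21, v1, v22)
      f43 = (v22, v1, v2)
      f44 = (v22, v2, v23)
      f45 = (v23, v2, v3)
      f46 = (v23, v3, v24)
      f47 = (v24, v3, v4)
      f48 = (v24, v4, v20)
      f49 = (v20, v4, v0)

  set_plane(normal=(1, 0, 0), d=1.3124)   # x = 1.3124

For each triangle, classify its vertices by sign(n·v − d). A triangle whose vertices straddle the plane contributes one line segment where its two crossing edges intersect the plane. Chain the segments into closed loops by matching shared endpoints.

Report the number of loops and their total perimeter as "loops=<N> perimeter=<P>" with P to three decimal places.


loops=2 perimeter=6.325

Straddling triangles (20 of 50):
  (v0,v5,v1) [+-+] → (1.3124, 2.14385, 0)–(1.3124, 2.03496, 0.108907)  len=0.1540
  (v1,v5,v6) [+--] → (1.3124, 2.03496, 0.108907)–(1.3124, 1.7159, 0.428)  len=0.4512
  (v1,v6,v2) [+-+] → (1.3124, 1.7159, 0.428)–(1.3124, 1.43035, 0.360589)  len=0.2934
  (v2,v6,v7) [+--] → (1.3124, 1.43035, 0.360589)–(1.3124, 1.02335, 0.2645)  len=0.4182
  (v2,v7,v3) [+-+] → (1.3124, 1.02335, 0.2645)–(1.3124, 1.02335, 0.0123629)  len=0.2521
  (v3,v7,v8) [+--] → (1.3124, 1.02335, 0.0123629)–(1.3124, 1.02335, -0.2645)  len=0.2769
  (v3,v8,v4) [+-+] → (1.3124, 1.02335, -0.2645)–(1.3124, 1.26711, -0.322045)  len=0.2505
  (v4,v8,v9) [+--] → (1.3124, 1.26711, -0.322045)–(1.3124, 1.7159, -0.428)  len=0.4611
  (v4,v9,v0) [+-+] → (1.3124, 1.7159, -0.428)–(1.3124, 1.82324, -0.320629)  len=0.1518
  (v0,v9,v5) [+--] → (1.3124, 1.82324, -0.320629)–(1.3124, 2.14385, 0)  len=0.4534
  (v20,v0,v21) [-+-] → (1.3124, -2.14385, 0)–(1.3124, -1.82324, 0.320629)  len=0.4534
  (v21,v0,v1) [-++] → (1.3124, -1.82324, 0.320629)–(1.3124, -1.7159, 0.428)  len=0.1518
  (v21,v1,v22) [-+-] → (1.3124, -1.7159, 0.428)–(1.3124, -1.26711, 0.322045)  len=0.4611
  (v22,v1,v2) [-++] → (1.3124, -1.26711, 0.322045)–(1.3124, -1.02335, 0.2645)  len=0.2505
  (v22,v2,v23) [-+-] → (1.3124, -1.02335, 0.2645)–(1.3124, -1.02335, -0.0123629)  len=0.2769
  (v23,v2,v3) [-++] → (1.3124, -1.02335, -0.0123629)–(1.3124, -1.02335, -0.2645)  len=0.2521
  (v23,v3,v24) [-+-] → (1.3124, -1.02335, -0.2645)–(1.3124, -1.43035, -0.360589)  len=0.4182
  (v24,v3,v4) [-++] → (1.3124, -1.43035, -0.360589)–(1.3124, -1.7159, -0.428)  len=0.2934
  (v24,v4,v20) [-+-] → (1.3124, -1.7159, -0.428)–(1.3124, -2.03496, -0.108907)  len=0.4512
  (v20,v4,v0) [-++] → (1.3124, -2.03496, -0.108907)–(1.3124, -2.14385, 0)  len=0.1540

Chained into 2 loop(s):
  loop 1: 10 segments, perimeter = 3.1627
  loop 2: 10 segments, perimeter = 3.1627
Total perimeter = 6.325


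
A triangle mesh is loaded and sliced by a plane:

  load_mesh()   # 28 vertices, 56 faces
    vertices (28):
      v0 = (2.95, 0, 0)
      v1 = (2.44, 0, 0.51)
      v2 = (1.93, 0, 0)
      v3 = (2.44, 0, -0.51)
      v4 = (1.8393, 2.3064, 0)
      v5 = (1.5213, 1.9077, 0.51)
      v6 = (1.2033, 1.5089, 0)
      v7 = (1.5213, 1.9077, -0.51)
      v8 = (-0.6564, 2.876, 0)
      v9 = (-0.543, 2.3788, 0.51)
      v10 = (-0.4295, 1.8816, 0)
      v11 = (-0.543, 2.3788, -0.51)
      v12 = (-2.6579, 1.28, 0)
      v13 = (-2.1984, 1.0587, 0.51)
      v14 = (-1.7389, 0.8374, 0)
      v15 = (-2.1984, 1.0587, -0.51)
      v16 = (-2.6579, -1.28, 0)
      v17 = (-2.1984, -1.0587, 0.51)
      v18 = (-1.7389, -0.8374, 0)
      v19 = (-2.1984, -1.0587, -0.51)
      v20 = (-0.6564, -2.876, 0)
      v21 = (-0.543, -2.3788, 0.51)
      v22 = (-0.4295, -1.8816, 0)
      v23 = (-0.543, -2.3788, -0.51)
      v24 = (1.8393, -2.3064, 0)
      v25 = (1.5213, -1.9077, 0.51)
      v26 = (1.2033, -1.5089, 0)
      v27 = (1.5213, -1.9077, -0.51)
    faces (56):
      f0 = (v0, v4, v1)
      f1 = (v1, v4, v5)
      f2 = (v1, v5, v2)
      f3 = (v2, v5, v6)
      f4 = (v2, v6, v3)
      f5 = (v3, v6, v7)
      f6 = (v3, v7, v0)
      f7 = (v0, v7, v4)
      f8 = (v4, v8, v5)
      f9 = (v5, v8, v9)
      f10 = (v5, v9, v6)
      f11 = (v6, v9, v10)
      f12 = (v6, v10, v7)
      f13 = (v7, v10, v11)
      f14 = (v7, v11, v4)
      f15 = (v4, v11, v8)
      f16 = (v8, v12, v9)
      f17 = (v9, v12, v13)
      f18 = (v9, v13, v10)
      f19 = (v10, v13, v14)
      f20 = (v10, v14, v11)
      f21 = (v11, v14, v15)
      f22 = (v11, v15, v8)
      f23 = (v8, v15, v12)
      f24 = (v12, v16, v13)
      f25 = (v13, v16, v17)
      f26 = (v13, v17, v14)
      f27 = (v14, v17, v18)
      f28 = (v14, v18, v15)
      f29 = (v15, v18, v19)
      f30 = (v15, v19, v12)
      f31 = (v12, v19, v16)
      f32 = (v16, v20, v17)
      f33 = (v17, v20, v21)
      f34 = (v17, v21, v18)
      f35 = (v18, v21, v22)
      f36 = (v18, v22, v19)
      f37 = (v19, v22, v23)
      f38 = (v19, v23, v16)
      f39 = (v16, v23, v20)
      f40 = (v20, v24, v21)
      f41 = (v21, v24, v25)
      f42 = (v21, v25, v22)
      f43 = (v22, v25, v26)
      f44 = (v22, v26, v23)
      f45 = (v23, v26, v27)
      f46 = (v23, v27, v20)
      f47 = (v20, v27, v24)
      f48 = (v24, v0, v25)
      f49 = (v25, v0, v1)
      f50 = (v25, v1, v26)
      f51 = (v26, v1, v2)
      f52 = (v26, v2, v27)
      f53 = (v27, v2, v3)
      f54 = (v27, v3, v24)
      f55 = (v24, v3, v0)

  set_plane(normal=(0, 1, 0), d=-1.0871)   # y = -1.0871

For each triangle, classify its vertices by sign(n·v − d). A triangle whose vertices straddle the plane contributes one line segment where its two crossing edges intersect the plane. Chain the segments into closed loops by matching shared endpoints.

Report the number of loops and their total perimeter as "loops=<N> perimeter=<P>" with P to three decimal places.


loops=2 perimeter=6.104

Straddling triangles (18 of 56):
  (v12,v16,v13) [+-+] → (-2.6579, -1.0871, 0)–(-2.62, -1.0871, 0.0420657)  len=0.0566
  (v13,v16,v17) [+-+] → (-2.62, -1.0871, 0.0420657)–(-2.25737, -1.0871, 0.44455)  len=0.5418
  (v12,v19,v16) [++-] → (-2.25737, -1.0871, -0.44455)–(-2.6579, -1.0871, 0)  len=0.5984
  (v16,v20,v17) [--+] → (-2.1743, -1.0871, 0.50203)–(-2.25737, -1.0871, 0.44455)  len=0.1010
  (v17,v20,v21) [+--] → (-2.1743, -1.0871, 0.50203)–(-2.16279, -1.0871, 0.51)  len=0.0140
  (v17,v21,v18) [+-+] → (-2.16279, -1.0871, 0.51)–(-1.54517, -1.0871, 0.0826178)  len=0.7511
  (v18,v21,v22) [+--] → (-1.54517, -1.0871, 0.0826178)–(-1.42578, -1.0871, 0)  len=0.1452
  (v18,v22,v19) [+-+] → (-1.42578, -1.0871, 0)–(-2.13735, -1.0871, -0.492399)  len=0.8653
  (v19,v22,v23) [+--] → (-2.13735, -1.0871, -0.492399)–(-2.16279, -1.0871, -0.51)  len=0.0309
  (v19,v23,v16) [+--] → (-2.16279, -1.0871, -0.51)–(-2.25737, -1.0871, -0.44455)  len=0.1150
  (v24,v0,v25) [-+-] → (2.42648, -1.0871, 0)–(2.13586, -1.0871, 0.290623)  len=0.4110
  (v25,v0,v1) [-++] → (2.13586, -1.0871, 0.290623)–(1.91648, -1.0871, 0.51)  len=0.3102
  (v25,v1,v26) [-+-] → (1.91648, -1.0871, 0.51)–(1.54901, -1.0871, 0.142566)  len=0.5197
  (v26,v1,v2) [-++] → (1.54901, -1.0871, 0.142566)–(1.40644, -1.0871, 0)  len=0.2016
  (v26,v2,v27) [-+-] → (1.40644, -1.0871, 0)–(1.6971, -1.0871, -0.290623)  len=0.4110
  (v27,v2,v3) [-++] → (1.6971, -1.0871, -0.290623)–(1.91648, -1.0871, -0.51)  len=0.3102
  (v27,v3,v24) [-+-] → (1.91648, -1.0871, -0.51)–(2.15687, -1.0871, -0.269616)  len=0.3400
  (v24,v3,v0) [-++] → (2.15687, -1.0871, -0.269616)–(2.42648, -1.0871, 0)  len=0.3813

Chained into 2 loop(s):
  loop 1: 10 segments, perimeter = 3.2193
  loop 2: 8 segments, perimeter = 2.8851
Total perimeter = 6.104


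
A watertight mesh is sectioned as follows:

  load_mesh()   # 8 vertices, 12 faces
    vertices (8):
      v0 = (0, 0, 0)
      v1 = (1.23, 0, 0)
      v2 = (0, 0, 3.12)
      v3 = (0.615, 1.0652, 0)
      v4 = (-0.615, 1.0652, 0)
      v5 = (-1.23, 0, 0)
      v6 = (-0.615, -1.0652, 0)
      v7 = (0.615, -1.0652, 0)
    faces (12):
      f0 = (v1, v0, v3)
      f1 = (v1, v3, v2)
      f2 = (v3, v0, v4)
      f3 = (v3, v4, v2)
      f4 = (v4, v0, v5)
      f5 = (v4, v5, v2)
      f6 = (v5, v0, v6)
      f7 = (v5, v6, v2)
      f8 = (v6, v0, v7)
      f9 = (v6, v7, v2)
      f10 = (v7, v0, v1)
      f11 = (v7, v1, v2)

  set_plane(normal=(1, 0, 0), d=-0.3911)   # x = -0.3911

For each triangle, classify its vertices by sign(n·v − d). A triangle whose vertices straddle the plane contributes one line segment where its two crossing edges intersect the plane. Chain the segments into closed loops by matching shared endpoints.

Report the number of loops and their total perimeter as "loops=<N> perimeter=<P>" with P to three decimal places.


Straddling triangles (8 of 12):
  (v3,v0,v4) [++-] → (-0.3911, 0.677398, 0)–(-0.3911, 1.0652, 0)  len=0.3878
  (v3,v4,v2) [+-+] → (-0.3911, 1.0652, 0)–(-0.3911, 0.677398, 1.13588)  len=1.2003
  (v4,v0,v5) [-+-] → (-0.3911, 0.677398, 0)–(-0.3911, 0, 0)  len=0.6774
  (v4,v5,v2) [--+] → (-0.3911, 0, 2.12794)–(-0.3911, 0.677398, 1.13588)  len=1.2013
  (v5,v0,v6) [-+-] → (-0.3911, 0, 0)–(-0.3911, -0.677398, 0)  len=0.6774
  (v5,v6,v2) [--+] → (-0.3911, -0.677398, 1.13588)–(-0.3911, 0, 2.12794)  len=1.2013
  (v6,v0,v7) [-++] → (-0.3911, -0.677398, 0)–(-0.3911, -1.0652, 0)  len=0.3878
  (v6,v7,v2) [-++] → (-0.3911, -1.0652, 0)–(-0.3911, -0.677398, 1.13588)  len=1.2003

Chained into 1 loop(s):
  loop 1: 8 segments, perimeter = 6.9335
Total perimeter = 6.933

loops=1 perimeter=6.933


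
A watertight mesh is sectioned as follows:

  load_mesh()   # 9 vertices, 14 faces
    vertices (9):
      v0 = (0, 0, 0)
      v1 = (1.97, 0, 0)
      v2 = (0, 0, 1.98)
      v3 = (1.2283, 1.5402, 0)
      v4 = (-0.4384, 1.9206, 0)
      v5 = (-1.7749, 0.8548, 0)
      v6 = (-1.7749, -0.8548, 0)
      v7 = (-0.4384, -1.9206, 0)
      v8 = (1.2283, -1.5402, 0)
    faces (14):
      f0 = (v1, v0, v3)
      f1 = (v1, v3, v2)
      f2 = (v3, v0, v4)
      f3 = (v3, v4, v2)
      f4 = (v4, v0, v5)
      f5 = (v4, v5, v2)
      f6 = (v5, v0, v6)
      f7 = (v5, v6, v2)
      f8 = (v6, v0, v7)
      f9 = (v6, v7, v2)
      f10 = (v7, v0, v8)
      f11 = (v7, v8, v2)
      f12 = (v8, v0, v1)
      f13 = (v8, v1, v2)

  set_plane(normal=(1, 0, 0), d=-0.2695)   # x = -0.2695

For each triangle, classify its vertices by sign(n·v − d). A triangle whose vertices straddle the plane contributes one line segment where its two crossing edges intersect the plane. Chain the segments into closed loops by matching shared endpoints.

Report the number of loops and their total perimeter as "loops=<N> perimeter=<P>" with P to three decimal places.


loops=1 perimeter=8.885

Straddling triangles (10 of 14):
  (v3,v0,v4) [++-] → (-0.2695, 1.18066, 0)–(-0.2695, 1.88205, 0)  len=0.7014
  (v3,v4,v2) [+-+] → (-0.2695, 1.88205, 0)–(-0.2695, 1.18066, 0.762824)  len=1.0363
  (v4,v0,v5) [-+-] → (-0.2695, 1.18066, 0)–(-0.2695, 0.129792, 0)  len=1.0509
  (v4,v5,v2) [--+] → (-0.2695, 0.129792, 1.67936)–(-0.2695, 1.18066, 0.762824)  len=1.3944
  (v5,v0,v6) [-+-] → (-0.2695, 0.129792, 0)–(-0.2695, -0.129792, 0)  len=0.2596
  (v5,v6,v2) [--+] → (-0.2695, -0.129792, 1.67936)–(-0.2695, 0.129792, 1.67936)  len=0.2596
  (v6,v0,v7) [-+-] → (-0.2695, -0.129792, 0)–(-0.2695, -1.18066, 0)  len=1.0509
  (v6,v7,v2) [--+] → (-0.2695, -1.18066, 0.762824)–(-0.2695, -0.129792, 1.67936)  len=1.3944
  (v7,v0,v8) [-++] → (-0.2695, -1.18066, 0)–(-0.2695, -1.88205, 0)  len=0.7014
  (v7,v8,v2) [-++] → (-0.2695, -1.88205, 0)–(-0.2695, -1.18066, 0.762824)  len=1.0363

Chained into 1 loop(s):
  loop 1: 10 segments, perimeter = 8.8850
Total perimeter = 8.885


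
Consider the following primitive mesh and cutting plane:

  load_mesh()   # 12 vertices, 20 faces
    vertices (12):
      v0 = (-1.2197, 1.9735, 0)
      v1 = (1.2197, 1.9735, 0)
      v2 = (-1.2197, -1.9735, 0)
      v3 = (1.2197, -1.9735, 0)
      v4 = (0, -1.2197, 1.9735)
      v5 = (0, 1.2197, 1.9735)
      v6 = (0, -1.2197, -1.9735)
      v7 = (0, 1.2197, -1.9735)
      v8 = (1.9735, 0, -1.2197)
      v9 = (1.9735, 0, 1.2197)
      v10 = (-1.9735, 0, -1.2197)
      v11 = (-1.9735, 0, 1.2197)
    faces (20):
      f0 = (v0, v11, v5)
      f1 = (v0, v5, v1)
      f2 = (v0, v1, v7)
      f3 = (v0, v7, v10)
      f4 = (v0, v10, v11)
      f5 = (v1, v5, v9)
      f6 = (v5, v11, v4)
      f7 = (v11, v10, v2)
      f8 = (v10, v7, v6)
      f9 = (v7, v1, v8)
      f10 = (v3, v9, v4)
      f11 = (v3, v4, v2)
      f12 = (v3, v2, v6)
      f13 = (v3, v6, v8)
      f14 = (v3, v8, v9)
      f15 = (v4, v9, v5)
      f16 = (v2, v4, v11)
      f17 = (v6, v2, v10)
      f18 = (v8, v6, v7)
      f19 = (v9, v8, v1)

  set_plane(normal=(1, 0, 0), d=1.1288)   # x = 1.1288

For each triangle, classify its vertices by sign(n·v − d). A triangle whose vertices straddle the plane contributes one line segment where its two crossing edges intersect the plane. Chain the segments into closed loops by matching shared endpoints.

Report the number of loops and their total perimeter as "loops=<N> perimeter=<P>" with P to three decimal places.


loops=1 perimeter=10.611

Straddling triangles (10 of 20):
  (v0,v5,v1) [--+] → (1.1288, 1.91732, 0.147078)–(1.1288, 1.9735, 0)  len=0.1574
  (v0,v1,v7) [-+-] → (1.1288, 1.9735, 0)–(1.1288, 1.91732, -0.147078)  len=0.1574
  (v1,v5,v9) [+-+] → (1.1288, 1.91732, 0.147078)–(1.1288, 0.522058, 1.54234)  len=1.9732
  (v7,v1,v8) [-++] → (1.1288, 1.91732, -0.147078)–(1.1288, 0.522058, -1.54234)  len=1.9732
  (v3,v9,v4) [++-] → (1.1288, -0.522058, 1.54234)–(1.1288, -1.91732, 0.147078)  len=1.9732
  (v3,v4,v2) [+--] → (1.1288, -1.91732, 0.147078)–(1.1288, -1.9735, 0)  len=0.1574
  (v3,v2,v6) [+--] → (1.1288, -1.9735, 0)–(1.1288, -1.91732, -0.147078)  len=0.1574
  (v3,v6,v8) [+-+] → (1.1288, -1.91732, -0.147078)–(1.1288, -0.522058, -1.54234)  len=1.9732
  (v4,v9,v5) [-+-] → (1.1288, -0.522058, 1.54234)–(1.1288, 0.522058, 1.54234)  len=1.0441
  (v8,v6,v7) [+--] → (1.1288, -0.522058, -1.54234)–(1.1288, 0.522058, -1.54234)  len=1.0441

Chained into 1 loop(s):
  loop 1: 10 segments, perimeter = 10.6108
Total perimeter = 10.611


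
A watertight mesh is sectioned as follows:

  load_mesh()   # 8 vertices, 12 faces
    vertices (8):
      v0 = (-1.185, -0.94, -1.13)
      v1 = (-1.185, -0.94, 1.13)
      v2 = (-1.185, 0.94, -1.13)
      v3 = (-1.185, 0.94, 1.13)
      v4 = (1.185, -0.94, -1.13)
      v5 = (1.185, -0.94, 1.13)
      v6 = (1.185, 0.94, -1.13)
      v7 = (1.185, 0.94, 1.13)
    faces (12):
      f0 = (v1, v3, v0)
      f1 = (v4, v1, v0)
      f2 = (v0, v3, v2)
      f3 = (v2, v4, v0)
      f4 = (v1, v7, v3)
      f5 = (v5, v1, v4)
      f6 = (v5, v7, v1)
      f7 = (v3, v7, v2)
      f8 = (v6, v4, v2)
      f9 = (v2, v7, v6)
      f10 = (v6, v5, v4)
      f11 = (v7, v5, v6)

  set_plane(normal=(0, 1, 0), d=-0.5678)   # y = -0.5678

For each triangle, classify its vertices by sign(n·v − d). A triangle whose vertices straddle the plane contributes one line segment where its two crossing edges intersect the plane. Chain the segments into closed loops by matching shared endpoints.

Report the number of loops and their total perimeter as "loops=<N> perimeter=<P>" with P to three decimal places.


loops=1 perimeter=9.260

Straddling triangles (8 of 12):
  (v1,v3,v0) [-+-] → (-1.185, -0.5678, 1.13)–(-1.185, -0.5678, -0.682568)  len=1.8126
  (v0,v3,v2) [-++] → (-1.185, -0.5678, -0.682568)–(-1.185, -0.5678, -1.13)  len=0.4474
  (v2,v4,v0) [+--] → (0.71579, -0.5678, -1.13)–(-1.185, -0.5678, -1.13)  len=1.9008
  (v1,v7,v3) [-++] → (-0.71579, -0.5678, 1.13)–(-1.185, -0.5678, 1.13)  len=0.4692
  (v5,v7,v1) [-+-] → (1.185, -0.5678, 1.13)–(-0.71579, -0.5678, 1.13)  len=1.9008
  (v6,v4,v2) [+-+] → (1.185, -0.5678, -1.13)–(0.71579, -0.5678, -1.13)  len=0.4692
  (v6,v5,v4) [+--] → (1.185, -0.5678, 0.682568)–(1.185, -0.5678, -1.13)  len=1.8126
  (v7,v5,v6) [+-+] → (1.185, -0.5678, 1.13)–(1.185, -0.5678, 0.682568)  len=0.4474

Chained into 1 loop(s):
  loop 1: 8 segments, perimeter = 9.2600
Total perimeter = 9.260


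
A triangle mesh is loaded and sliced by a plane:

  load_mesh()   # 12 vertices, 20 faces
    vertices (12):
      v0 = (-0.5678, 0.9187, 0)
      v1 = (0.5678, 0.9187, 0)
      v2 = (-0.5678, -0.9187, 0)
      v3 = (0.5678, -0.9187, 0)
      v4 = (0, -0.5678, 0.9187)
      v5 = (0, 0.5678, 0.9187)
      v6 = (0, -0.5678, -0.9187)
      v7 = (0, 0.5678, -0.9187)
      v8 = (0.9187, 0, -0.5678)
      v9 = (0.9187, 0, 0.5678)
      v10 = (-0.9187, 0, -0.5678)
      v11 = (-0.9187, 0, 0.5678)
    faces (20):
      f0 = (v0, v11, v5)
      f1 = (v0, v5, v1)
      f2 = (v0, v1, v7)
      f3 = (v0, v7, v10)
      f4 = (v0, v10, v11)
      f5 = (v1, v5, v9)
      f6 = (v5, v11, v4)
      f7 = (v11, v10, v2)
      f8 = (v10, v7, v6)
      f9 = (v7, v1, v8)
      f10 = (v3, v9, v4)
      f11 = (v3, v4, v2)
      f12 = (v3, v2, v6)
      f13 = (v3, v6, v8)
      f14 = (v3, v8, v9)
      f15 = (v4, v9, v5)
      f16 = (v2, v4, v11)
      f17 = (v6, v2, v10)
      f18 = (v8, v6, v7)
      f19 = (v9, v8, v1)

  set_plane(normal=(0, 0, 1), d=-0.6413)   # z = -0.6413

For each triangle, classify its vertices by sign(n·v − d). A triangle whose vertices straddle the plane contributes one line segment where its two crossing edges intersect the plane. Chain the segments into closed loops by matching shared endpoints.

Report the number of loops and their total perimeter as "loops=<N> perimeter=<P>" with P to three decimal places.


loops=1 perimeter=4.300

Straddling triangles (8 of 20):
  (v0,v1,v7) [++-] → (0.171446, 0.673754, -0.6413)–(-0.171446, 0.673754, -0.6413)  len=0.3429
  (v0,v7,v10) [+-+] → (-0.171446, 0.673754, -0.6413)–(-0.726268, 0.118932, -0.6413)  len=0.7846
  (v10,v7,v6) [+--] → (-0.726268, 0.118932, -0.6413)–(-0.726268, -0.118932, -0.6413)  len=0.2379
  (v7,v1,v8) [-++] → (0.171446, 0.673754, -0.6413)–(0.726268, 0.118932, -0.6413)  len=0.7846
  (v3,v2,v6) [++-] → (-0.171446, -0.673754, -0.6413)–(0.171446, -0.673754, -0.6413)  len=0.3429
  (v3,v6,v8) [+-+] → (0.171446, -0.673754, -0.6413)–(0.726268, -0.118932, -0.6413)  len=0.7846
  (v6,v2,v10) [-++] → (-0.171446, -0.673754, -0.6413)–(-0.726268, -0.118932, -0.6413)  len=0.7846
  (v8,v6,v7) [+--] → (0.726268, -0.118932, -0.6413)–(0.726268, 0.118932, -0.6413)  len=0.2379

Chained into 1 loop(s):
  loop 1: 8 segments, perimeter = 4.3001
Total perimeter = 4.300


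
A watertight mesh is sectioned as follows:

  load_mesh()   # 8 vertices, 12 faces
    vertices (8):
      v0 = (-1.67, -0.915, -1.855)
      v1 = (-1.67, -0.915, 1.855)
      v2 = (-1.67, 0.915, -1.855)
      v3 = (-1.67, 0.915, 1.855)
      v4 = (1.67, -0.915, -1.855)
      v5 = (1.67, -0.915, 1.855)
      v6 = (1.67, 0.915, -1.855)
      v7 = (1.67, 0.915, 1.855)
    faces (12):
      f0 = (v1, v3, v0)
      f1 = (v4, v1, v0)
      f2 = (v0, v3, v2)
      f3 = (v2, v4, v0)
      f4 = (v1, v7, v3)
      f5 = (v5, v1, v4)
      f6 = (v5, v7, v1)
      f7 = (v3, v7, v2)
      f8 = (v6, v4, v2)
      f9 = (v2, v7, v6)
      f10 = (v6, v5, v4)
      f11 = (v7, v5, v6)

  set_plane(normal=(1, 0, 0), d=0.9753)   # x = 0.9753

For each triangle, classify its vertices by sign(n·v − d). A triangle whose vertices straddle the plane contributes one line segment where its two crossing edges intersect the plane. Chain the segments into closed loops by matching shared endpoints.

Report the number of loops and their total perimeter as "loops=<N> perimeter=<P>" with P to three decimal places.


Straddling triangles (8 of 12):
  (v4,v1,v0) [+--] → (0.9753, -0.915, -1.08334)–(0.9753, -0.915, -1.855)  len=0.7717
  (v2,v4,v0) [-+-] → (0.9753, -0.534371, -1.855)–(0.9753, -0.915, -1.855)  len=0.3806
  (v1,v7,v3) [-+-] → (0.9753, 0.534371, 1.855)–(0.9753, 0.915, 1.855)  len=0.3806
  (v5,v1,v4) [+-+] → (0.9753, -0.915, 1.855)–(0.9753, -0.915, -1.08334)  len=2.9383
  (v5,v7,v1) [++-] → (0.9753, 0.534371, 1.855)–(0.9753, -0.915, 1.855)  len=1.4494
  (v3,v7,v2) [-+-] → (0.9753, 0.915, 1.855)–(0.9753, 0.915, 1.08334)  len=0.7717
  (v6,v4,v2) [++-] → (0.9753, -0.534371, -1.855)–(0.9753, 0.915, -1.855)  len=1.4494
  (v2,v7,v6) [-++] → (0.9753, 0.915, 1.08334)–(0.9753, 0.915, -1.855)  len=2.9383

Chained into 1 loop(s):
  loop 1: 8 segments, perimeter = 11.0800
Total perimeter = 11.080

loops=1 perimeter=11.080


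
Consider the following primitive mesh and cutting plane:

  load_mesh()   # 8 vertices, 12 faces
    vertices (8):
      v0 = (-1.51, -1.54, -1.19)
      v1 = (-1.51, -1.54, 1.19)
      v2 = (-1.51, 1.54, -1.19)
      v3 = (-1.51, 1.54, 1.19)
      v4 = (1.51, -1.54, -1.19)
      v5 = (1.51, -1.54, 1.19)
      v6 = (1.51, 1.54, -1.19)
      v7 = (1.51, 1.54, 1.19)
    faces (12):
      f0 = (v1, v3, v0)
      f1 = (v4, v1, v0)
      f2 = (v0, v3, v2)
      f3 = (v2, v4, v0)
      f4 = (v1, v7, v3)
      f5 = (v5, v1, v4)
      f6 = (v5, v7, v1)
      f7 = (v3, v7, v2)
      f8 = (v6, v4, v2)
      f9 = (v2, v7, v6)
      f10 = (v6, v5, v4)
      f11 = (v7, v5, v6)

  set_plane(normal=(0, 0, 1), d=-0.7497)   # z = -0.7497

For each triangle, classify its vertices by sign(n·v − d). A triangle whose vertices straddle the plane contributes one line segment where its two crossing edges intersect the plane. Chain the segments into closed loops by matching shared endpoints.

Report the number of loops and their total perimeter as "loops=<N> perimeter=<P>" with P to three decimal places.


loops=1 perimeter=12.200

Straddling triangles (8 of 12):
  (v1,v3,v0) [++-] → (-1.51, -0.9702, -0.7497)–(-1.51, -1.54, -0.7497)  len=0.5698
  (v4,v1,v0) [-+-] → (0.9513, -1.54, -0.7497)–(-1.51, -1.54, -0.7497)  len=2.4613
  (v0,v3,v2) [-+-] → (-1.51, -0.9702, -0.7497)–(-1.51, 1.54, -0.7497)  len=2.5102
  (v5,v1,v4) [++-] → (0.9513, -1.54, -0.7497)–(1.51, -1.54, -0.7497)  len=0.5587
  (v3,v7,v2) [++-] → (-0.9513, 1.54, -0.7497)–(-1.51, 1.54, -0.7497)  len=0.5587
  (v2,v7,v6) [-+-] → (-0.9513, 1.54, -0.7497)–(1.51, 1.54, -0.7497)  len=2.4613
  (v6,v5,v4) [-+-] → (1.51, 0.9702, -0.7497)–(1.51, -1.54, -0.7497)  len=2.5102
  (v7,v5,v6) [++-] → (1.51, 0.9702, -0.7497)–(1.51, 1.54, -0.7497)  len=0.5698

Chained into 1 loop(s):
  loop 1: 8 segments, perimeter = 12.2000
Total perimeter = 12.200


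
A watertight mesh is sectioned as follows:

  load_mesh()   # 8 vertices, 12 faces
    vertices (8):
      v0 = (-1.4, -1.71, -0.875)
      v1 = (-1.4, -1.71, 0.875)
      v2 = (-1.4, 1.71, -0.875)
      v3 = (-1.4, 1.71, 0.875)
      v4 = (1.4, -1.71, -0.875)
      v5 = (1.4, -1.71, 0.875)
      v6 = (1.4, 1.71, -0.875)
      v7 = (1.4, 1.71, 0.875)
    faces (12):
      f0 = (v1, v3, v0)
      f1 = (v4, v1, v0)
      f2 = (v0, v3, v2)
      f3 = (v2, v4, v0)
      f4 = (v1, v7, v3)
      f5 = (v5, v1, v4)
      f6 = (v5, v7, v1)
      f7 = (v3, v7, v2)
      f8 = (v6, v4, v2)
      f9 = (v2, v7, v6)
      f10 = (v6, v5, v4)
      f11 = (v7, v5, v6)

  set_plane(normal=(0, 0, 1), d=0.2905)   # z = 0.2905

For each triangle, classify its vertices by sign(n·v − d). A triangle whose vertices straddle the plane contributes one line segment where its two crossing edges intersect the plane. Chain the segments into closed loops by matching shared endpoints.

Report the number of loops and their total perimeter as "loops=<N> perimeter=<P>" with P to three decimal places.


loops=1 perimeter=12.440

Straddling triangles (8 of 12):
  (v1,v3,v0) [++-] → (-1.4, 0.56772, 0.2905)–(-1.4, -1.71, 0.2905)  len=2.2777
  (v4,v1,v0) [-+-] → (-0.4648, -1.71, 0.2905)–(-1.4, -1.71, 0.2905)  len=0.9352
  (v0,v3,v2) [-+-] → (-1.4, 0.56772, 0.2905)–(-1.4, 1.71, 0.2905)  len=1.1423
  (v5,v1,v4) [++-] → (-0.4648, -1.71, 0.2905)–(1.4, -1.71, 0.2905)  len=1.8648
  (v3,v7,v2) [++-] → (0.4648, 1.71, 0.2905)–(-1.4, 1.71, 0.2905)  len=1.8648
  (v2,v7,v6) [-+-] → (0.4648, 1.71, 0.2905)–(1.4, 1.71, 0.2905)  len=0.9352
  (v6,v5,v4) [-+-] → (1.4, -0.56772, 0.2905)–(1.4, -1.71, 0.2905)  len=1.1423
  (v7,v5,v6) [++-] → (1.4, -0.56772, 0.2905)–(1.4, 1.71, 0.2905)  len=2.2777

Chained into 1 loop(s):
  loop 1: 8 segments, perimeter = 12.4400
Total perimeter = 12.440


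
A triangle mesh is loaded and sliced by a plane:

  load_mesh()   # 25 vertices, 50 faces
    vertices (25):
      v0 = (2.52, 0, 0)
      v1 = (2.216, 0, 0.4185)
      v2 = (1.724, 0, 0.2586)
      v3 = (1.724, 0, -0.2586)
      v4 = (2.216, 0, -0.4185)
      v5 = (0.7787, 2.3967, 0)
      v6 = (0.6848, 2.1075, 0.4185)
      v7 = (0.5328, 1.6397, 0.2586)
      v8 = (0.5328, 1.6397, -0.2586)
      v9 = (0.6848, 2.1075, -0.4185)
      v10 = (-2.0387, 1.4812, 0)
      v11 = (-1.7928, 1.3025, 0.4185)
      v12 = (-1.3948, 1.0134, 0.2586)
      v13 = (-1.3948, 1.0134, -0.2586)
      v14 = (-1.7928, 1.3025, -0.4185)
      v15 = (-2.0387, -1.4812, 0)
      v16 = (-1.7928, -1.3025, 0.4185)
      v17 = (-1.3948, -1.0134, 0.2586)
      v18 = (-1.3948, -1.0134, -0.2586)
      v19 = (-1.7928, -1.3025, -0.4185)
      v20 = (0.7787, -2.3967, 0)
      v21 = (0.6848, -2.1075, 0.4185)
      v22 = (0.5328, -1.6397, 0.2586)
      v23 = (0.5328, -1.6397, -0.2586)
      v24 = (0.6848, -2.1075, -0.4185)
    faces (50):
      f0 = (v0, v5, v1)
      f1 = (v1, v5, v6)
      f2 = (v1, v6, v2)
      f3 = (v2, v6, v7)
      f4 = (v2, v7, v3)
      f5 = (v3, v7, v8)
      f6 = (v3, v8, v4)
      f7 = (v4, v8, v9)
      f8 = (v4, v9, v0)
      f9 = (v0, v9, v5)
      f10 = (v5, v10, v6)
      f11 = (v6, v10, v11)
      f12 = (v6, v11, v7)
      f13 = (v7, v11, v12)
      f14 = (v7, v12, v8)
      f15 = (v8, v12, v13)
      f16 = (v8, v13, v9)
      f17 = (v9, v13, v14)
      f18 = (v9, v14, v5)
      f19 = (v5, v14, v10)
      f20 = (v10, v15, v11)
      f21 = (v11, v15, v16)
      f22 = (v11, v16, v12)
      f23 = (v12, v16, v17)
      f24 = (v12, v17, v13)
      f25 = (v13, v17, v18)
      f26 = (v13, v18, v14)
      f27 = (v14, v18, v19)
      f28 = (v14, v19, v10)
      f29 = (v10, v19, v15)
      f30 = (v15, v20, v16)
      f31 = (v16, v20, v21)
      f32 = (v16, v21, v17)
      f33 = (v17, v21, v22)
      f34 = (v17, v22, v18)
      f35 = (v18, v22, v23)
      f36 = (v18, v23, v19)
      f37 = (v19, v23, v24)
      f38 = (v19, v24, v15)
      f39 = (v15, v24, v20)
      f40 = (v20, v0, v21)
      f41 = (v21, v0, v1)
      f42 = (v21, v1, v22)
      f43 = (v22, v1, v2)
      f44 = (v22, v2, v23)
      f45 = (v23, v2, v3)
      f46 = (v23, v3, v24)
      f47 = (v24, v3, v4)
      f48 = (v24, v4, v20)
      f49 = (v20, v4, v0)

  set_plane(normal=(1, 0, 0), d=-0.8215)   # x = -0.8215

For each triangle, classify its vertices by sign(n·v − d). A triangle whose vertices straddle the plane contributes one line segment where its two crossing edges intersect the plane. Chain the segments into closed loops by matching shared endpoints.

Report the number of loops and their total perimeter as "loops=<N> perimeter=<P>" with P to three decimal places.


loops=2 perimeter=4.794

Straddling triangles (20 of 50):
  (v5,v10,v6) [+-+] → (-0.8215, 1.87672, 0)–(-0.8215, 1.76111, 0.187038)  len=0.2199
  (v6,v10,v11) [+--] → (-0.8215, 1.76111, 0.187038)–(-0.8215, 1.61809, 0.4185)  len=0.2721
  (v6,v11,v7) [+-+] → (-0.8215, 1.61809, 0.4185)–(-0.8215, 1.44333, 0.351717)  len=0.1871
  (v7,v11,v12) [+--] → (-0.8215, 1.44333, 0.351717)–(-0.8215, 1.19967, 0.2586)  len=0.2608
  (v7,v12,v8) [+-+] → (-0.8215, 1.19967, 0.2586)–(-0.8215, 1.19967, 0.104776)  len=0.1538
  (v8,v12,v13) [+--] → (-0.8215, 1.19967, 0.104776)–(-0.8215, 1.19967, -0.2586)  len=0.3634
  (v8,v13,v9) [+-+] → (-0.8215, 1.19967, -0.2586)–(-0.8215, 1.31502, -0.302681)  len=0.1235
  (v9,v13,v14) [+--] → (-0.8215, 1.31502, -0.302681)–(-0.8215, 1.61809, -0.4185)  len=0.3244
  (v9,v14,v5) [+-+] → (-0.8215, 1.61809, -0.4185)–(-0.8215, 1.7158, -0.260425)  len=0.1858
  (v5,v14,v10) [+--] → (-0.8215, 1.7158, -0.260425)–(-0.8215, 1.87672, 0)  len=0.3061
  (v15,v20,v16) [-+-] → (-0.8215, -1.87672, 0)–(-0.8215, -1.7158, 0.260425)  len=0.3061
  (v16,v20,v21) [-++] → (-0.8215, -1.7158, 0.260425)–(-0.8215, -1.61809, 0.4185)  len=0.1858
  (v16,v21,v17) [-+-] → (-0.8215, -1.61809, 0.4185)–(-0.8215, -1.31502, 0.302681)  len=0.3244
  (v17,v21,v22) [-++] → (-0.8215, -1.31502, 0.302681)–(-0.8215, -1.19967, 0.2586)  len=0.1235
  (v17,v22,v18) [-+-] → (-0.8215, -1.19967, 0.2586)–(-0.8215, -1.19967, -0.104776)  len=0.3634
  (v18,v22,v23) [-++] → (-0.8215, -1.19967, -0.104776)–(-0.8215, -1.19967, -0.2586)  len=0.1538
  (v18,v23,v19) [-+-] → (-0.8215, -1.19967, -0.2586)–(-0.8215, -1.44333, -0.351717)  len=0.2608
  (v19,v23,v24) [-++] → (-0.8215, -1.44333, -0.351717)–(-0.8215, -1.61809, -0.4185)  len=0.1871
  (v19,v24,v15) [-+-] → (-0.8215, -1.61809, -0.4185)–(-0.8215, -1.76111, -0.187038)  len=0.2721
  (v15,v24,v20) [-++] → (-0.8215, -1.76111, -0.187038)–(-0.8215, -1.87672, 0)  len=0.2199

Chained into 2 loop(s):
  loop 1: 10 segments, perimeter = 2.3970
  loop 2: 10 segments, perimeter = 2.3970
Total perimeter = 4.794


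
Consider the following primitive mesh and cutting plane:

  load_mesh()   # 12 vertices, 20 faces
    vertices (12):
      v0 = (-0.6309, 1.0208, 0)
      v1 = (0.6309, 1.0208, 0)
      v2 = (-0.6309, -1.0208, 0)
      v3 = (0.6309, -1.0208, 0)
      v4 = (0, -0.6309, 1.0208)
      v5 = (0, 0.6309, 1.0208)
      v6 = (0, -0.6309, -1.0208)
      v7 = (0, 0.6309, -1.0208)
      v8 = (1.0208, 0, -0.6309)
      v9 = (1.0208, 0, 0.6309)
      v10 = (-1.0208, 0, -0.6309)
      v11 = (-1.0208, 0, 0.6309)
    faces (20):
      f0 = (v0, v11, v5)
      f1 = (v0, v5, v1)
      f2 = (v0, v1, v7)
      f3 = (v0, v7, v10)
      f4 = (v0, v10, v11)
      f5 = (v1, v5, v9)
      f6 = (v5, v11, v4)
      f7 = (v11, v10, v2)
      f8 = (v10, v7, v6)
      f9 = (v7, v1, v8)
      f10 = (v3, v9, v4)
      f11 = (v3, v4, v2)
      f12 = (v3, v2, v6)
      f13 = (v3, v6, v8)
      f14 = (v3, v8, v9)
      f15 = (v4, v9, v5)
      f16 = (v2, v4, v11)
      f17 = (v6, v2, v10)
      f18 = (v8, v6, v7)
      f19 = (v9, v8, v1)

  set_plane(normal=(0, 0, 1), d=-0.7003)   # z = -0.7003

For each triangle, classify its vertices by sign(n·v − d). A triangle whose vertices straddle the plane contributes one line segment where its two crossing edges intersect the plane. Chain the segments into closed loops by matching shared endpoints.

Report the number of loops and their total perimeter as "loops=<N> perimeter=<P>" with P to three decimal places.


loops=1 perimeter=4.868

Straddling triangles (8 of 20):
  (v0,v1,v7) [++-] → (0.198083, 0.753317, -0.7003)–(-0.198083, 0.753317, -0.7003)  len=0.3962
  (v0,v7,v10) [+-+] → (-0.198083, 0.753317, -0.7003)–(-0.839103, 0.112297, -0.7003)  len=0.9065
  (v10,v7,v6) [+--] → (-0.839103, 0.112297, -0.7003)–(-0.839103, -0.112297, -0.7003)  len=0.2246
  (v7,v1,v8) [-++] → (0.198083, 0.753317, -0.7003)–(0.839103, 0.112297, -0.7003)  len=0.9065
  (v3,v2,v6) [++-] → (-0.198083, -0.753317, -0.7003)–(0.198083, -0.753317, -0.7003)  len=0.3962
  (v3,v6,v8) [+-+] → (0.198083, -0.753317, -0.7003)–(0.839103, -0.112297, -0.7003)  len=0.9065
  (v6,v2,v10) [-++] → (-0.198083, -0.753317, -0.7003)–(-0.839103, -0.112297, -0.7003)  len=0.9065
  (v8,v6,v7) [+--] → (0.839103, -0.112297, -0.7003)–(0.839103, 0.112297, -0.7003)  len=0.2246

Chained into 1 loop(s):
  loop 1: 8 segments, perimeter = 4.8677
Total perimeter = 4.868


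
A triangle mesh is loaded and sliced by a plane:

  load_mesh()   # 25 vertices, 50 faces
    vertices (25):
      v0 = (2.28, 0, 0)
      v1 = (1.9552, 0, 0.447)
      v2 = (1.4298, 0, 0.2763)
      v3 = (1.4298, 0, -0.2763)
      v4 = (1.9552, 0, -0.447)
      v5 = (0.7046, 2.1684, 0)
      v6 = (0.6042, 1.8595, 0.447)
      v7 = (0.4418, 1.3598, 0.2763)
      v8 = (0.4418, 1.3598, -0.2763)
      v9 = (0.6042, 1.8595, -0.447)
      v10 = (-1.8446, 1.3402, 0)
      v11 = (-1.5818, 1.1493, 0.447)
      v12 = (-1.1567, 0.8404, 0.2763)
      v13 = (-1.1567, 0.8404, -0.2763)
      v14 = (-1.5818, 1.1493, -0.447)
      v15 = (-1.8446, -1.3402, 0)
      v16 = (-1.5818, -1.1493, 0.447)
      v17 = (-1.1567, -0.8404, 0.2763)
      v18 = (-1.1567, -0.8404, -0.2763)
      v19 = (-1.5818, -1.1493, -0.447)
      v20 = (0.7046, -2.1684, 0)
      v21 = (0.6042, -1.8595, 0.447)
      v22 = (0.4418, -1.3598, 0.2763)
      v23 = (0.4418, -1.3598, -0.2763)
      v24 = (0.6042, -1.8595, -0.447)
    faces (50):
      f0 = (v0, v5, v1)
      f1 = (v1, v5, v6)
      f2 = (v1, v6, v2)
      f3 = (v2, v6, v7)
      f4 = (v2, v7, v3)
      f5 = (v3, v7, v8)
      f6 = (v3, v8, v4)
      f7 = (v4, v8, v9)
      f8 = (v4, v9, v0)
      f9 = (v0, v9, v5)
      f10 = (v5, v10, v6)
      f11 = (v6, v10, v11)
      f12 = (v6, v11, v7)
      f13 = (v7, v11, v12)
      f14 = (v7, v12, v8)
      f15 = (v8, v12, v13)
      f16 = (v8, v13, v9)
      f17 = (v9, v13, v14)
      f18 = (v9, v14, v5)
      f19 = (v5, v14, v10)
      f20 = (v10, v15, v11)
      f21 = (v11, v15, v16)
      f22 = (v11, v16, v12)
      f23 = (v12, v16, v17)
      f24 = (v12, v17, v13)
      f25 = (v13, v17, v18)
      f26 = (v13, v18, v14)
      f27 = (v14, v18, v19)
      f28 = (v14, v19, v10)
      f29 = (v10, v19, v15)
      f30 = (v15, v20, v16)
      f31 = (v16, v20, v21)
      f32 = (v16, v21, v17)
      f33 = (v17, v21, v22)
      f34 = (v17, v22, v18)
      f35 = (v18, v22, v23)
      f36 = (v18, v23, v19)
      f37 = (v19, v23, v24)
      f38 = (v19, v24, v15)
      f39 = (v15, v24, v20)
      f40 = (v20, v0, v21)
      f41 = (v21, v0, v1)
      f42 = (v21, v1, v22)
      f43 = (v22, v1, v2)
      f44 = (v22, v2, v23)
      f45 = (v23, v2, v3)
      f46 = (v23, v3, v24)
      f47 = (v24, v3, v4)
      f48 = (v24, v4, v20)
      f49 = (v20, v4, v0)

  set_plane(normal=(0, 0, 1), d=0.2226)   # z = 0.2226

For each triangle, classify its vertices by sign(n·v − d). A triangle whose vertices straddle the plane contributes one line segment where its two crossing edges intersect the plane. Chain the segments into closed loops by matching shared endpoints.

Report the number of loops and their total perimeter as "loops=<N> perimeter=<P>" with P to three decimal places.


Straddling triangles (20 of 50):
  (v0,v5,v1) [--+] → (1.32738, 1.08857, 0.2226)–(2.11825, 0, 0.2226)  len=1.3455
  (v1,v5,v6) [+-+] → (1.32738, 1.08857, 0.2226)–(0.654602, 2.01457, 0.2226)  len=1.1446
  (v2,v7,v3) [++-] → (0.537811, 1.22766, 0.2226)–(1.4298, 0, 0.2226)  len=1.5175
  (v3,v7,v8) [-+-] → (0.537811, 1.22766, 0.2226)–(0.4418, 1.3598, 0.2226)  len=0.1633
  (v5,v10,v6) [--+] → (-0.62513, 1.5988, 0.2226)–(0.654602, 2.01457, 0.2226)  len=1.3456
  (v6,v10,v11) [+-+] → (-0.62513, 1.5988, 0.2226)–(-1.71373, 1.24513, 0.2226)  len=1.1446
  (v7,v12,v8) [++-] → (-1.00136, 0.890874, 0.2226)–(0.4418, 1.3598, 0.2226)  len=1.5174
  (v8,v12,v13) [-+-] → (-1.00136, 0.890874, 0.2226)–(-1.1567, 0.8404, 0.2226)  len=0.1633
  (v10,v15,v11) [--+] → (-1.71373, -0.100462, 0.2226)–(-1.71373, 1.24513, 0.2226)  len=1.3456
  (v11,v15,v16) [+-+] → (-1.71373, -0.100462, 0.2226)–(-1.71373, -1.24513, 0.2226)  len=1.1447
  (v12,v17,v13) [++-] → (-1.1567, -0.677065, 0.2226)–(-1.1567, 0.8404, 0.2226)  len=1.5175
  (v13,v17,v18) [-+-] → (-1.1567, -0.677065, 0.2226)–(-1.1567, -0.8404, 0.2226)  len=0.1633
  (v15,v20,v16) [--+] → (-0.433997, -1.6609, 0.2226)–(-1.71373, -1.24513, 0.2226)  len=1.3456
  (v16,v20,v21) [+-+] → (-0.433997, -1.6609, 0.2226)–(0.654602, -2.01457, 0.2226)  len=1.1446
  (v17,v22,v18) [++-] → (0.286463, -1.30933, 0.2226)–(-1.1567, -0.8404, 0.2226)  len=1.5174
  (v18,v22,v23) [-+-] → (0.286463, -1.30933, 0.2226)–(0.4418, -1.3598, 0.2226)  len=0.1633
  (v20,v0,v21) [--+] → (1.44547, -0.926006, 0.2226)–(0.654602, -2.01457, 0.2226)  len=1.3455
  (v21,v0,v1) [+-+] → (1.44547, -0.926006, 0.2226)–(2.11825, 0, 0.2226)  len=1.1446
  (v22,v2,v23) [++-] → (1.33379, -0.132141, 0.2226)–(0.4418, -1.3598, 0.2226)  len=1.5175
  (v23,v2,v3) [-+-] → (1.33379, -0.132141, 0.2226)–(1.4298, 0, 0.2226)  len=0.1633

Chained into 2 loop(s):
  loop 1: 10 segments, perimeter = 12.4509
  loop 2: 10 segments, perimeter = 8.4040
Total perimeter = 20.855

loops=2 perimeter=20.855


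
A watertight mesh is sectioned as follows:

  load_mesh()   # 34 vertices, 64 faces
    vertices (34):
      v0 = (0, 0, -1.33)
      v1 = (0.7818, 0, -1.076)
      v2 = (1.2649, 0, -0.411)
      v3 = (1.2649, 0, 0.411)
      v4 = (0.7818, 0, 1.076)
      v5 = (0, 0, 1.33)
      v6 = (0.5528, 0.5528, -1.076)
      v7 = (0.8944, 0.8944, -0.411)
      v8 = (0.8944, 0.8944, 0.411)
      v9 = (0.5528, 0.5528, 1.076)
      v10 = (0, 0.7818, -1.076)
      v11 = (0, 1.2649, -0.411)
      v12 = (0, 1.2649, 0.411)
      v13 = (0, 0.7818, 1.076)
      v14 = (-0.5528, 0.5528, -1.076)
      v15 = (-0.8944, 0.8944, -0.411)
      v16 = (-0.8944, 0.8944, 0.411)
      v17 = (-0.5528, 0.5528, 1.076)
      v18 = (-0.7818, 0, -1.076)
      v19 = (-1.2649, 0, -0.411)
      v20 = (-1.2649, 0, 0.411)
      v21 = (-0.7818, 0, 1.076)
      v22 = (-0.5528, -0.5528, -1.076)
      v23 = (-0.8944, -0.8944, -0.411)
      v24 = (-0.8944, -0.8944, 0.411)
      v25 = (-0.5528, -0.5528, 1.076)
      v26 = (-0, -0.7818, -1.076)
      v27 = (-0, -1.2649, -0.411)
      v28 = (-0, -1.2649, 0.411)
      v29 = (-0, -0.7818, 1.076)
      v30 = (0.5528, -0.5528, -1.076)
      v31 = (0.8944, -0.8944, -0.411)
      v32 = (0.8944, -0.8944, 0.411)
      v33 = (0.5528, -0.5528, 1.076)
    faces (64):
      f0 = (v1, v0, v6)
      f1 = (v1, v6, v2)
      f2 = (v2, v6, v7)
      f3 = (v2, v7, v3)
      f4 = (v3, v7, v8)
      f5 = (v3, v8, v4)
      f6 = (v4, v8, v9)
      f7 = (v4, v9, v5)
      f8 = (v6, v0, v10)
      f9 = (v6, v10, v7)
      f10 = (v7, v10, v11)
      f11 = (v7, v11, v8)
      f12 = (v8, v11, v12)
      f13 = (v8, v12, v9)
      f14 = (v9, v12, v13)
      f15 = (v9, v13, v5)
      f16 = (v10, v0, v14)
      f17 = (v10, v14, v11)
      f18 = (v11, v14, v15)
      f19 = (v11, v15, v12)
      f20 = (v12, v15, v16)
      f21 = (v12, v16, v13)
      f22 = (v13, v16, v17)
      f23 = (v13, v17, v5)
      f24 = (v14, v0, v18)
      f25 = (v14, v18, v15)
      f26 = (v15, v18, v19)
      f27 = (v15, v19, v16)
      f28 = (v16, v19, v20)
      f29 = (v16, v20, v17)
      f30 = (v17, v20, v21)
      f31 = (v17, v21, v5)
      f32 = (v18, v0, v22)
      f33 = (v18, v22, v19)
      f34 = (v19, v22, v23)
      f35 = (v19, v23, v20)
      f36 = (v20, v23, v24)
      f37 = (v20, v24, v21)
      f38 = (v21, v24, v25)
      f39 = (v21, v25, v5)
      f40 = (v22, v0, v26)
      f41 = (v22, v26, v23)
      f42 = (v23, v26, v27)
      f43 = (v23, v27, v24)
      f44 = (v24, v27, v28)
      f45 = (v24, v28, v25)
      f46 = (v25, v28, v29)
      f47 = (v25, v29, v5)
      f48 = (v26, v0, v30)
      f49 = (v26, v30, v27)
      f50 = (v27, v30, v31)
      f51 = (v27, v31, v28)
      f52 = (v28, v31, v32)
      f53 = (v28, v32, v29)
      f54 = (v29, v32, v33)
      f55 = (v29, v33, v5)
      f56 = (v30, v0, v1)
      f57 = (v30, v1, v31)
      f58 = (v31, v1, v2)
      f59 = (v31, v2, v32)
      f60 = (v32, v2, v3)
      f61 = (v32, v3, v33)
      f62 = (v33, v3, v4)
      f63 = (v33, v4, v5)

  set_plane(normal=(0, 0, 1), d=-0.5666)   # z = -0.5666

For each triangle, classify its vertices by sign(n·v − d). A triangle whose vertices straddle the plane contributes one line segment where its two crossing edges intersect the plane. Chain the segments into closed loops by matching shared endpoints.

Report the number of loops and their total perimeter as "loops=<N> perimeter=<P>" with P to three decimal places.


loops=1 perimeter=7.053

Straddling triangles (16 of 64):
  (v1,v6,v2) [--+] → (1.09828, 0.129347, -0.5666)–(1.15186, 0, -0.5666)  len=0.1400
  (v2,v6,v7) [+-+] → (1.09828, 0.129347, -0.5666)–(0.814471, 0.814471, -0.5666)  len=0.7416
  (v6,v10,v7) [--+] → (0.685124, 0.868053, -0.5666)–(0.814471, 0.814471, -0.5666)  len=0.1400
  (v7,v10,v11) [+-+] → (0.685124, 0.868053, -0.5666)–(0, 1.15186, -0.5666)  len=0.7416
  (v10,v14,v11) [--+] → (-0.129347, 1.09828, -0.5666)–(0, 1.15186, -0.5666)  len=0.1400
  (v11,v14,v15) [+-+] → (-0.129347, 1.09828, -0.5666)–(-0.814471, 0.814471, -0.5666)  len=0.7416
  (v14,v18,v15) [--+] → (-0.868053, 0.685124, -0.5666)–(-0.814471, 0.814471, -0.5666)  len=0.1400
  (v15,v18,v19) [+-+] → (-0.868053, 0.685124, -0.5666)–(-1.15186, 0, -0.5666)  len=0.7416
  (v18,v22,v19) [--+] → (-1.09828, -0.129347, -0.5666)–(-1.15186, 0, -0.5666)  len=0.1400
  (v19,v22,v23) [+-+] → (-1.09828, -0.129347, -0.5666)–(-0.814471, -0.814471, -0.5666)  len=0.7416
  (v22,v26,v23) [--+] → (-0.685124, -0.868053, -0.5666)–(-0.814471, -0.814471, -0.5666)  len=0.1400
  (v23,v26,v27) [+-+] → (-0.685124, -0.868053, -0.5666)–(0, -1.15186, -0.5666)  len=0.7416
  (v26,v30,v27) [--+] → (0.129347, -1.09828, -0.5666)–(0, -1.15186, -0.5666)  len=0.1400
  (v27,v30,v31) [+-+] → (0.129347, -1.09828, -0.5666)–(0.814471, -0.814471, -0.5666)  len=0.7416
  (v30,v1,v31) [--+] → (0.868053, -0.685124, -0.5666)–(0.814471, -0.814471, -0.5666)  len=0.1400
  (v31,v1,v2) [+-+] → (0.868053, -0.685124, -0.5666)–(1.15186, 0, -0.5666)  len=0.7416

Chained into 1 loop(s):
  loop 1: 16 segments, perimeter = 7.0527
Total perimeter = 7.053
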